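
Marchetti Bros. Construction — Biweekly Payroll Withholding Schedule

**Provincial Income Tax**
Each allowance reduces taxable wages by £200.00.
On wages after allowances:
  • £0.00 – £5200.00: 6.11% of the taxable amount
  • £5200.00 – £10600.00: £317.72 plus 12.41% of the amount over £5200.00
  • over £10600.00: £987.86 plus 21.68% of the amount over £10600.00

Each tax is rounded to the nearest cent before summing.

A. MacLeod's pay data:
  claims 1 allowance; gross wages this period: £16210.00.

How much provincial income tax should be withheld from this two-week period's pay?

Provincial Income Tax: taxable = £16210.00 − 1×£200.00 = £16010.00
  £987.86 + 21.68% × (£16010.00 − £10600.00) = £987.86 + 21.68% × £5410.00 = £2160.75

£2160.75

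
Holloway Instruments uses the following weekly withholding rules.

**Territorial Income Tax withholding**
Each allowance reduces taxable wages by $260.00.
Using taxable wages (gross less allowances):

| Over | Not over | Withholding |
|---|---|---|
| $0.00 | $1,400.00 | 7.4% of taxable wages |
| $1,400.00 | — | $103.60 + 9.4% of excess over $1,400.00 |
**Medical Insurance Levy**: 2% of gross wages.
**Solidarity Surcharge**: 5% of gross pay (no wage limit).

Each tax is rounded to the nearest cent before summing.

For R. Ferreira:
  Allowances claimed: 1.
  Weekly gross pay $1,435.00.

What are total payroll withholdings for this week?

Territorial Income Tax: taxable = $1,435.00 − 1×$260.00 = $1,175.00
  7.4% × $1,175.00 = $86.95
Medical Insurance Levy: 2% × $1,435.00 = $28.70
Solidarity Surcharge: 5% × $1,435.00 = $71.75
Total: $86.95 + $28.70 + $71.75 = $187.40

$187.40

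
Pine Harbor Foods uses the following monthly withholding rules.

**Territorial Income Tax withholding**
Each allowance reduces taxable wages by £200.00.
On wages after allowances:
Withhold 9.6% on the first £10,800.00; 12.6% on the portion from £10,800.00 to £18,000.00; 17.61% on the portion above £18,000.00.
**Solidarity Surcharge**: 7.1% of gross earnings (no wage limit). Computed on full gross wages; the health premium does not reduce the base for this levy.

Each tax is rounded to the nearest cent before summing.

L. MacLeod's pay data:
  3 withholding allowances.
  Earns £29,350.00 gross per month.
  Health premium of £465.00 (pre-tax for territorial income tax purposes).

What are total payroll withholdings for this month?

£5,839.04

Territorial Income Tax: taxable = £29,350.00 − £465.00 − 3×£200.00 = £28,285.00
  £1,944.00 + 17.61% × (£28,285.00 − £18,000.00) = £1,944.00 + 17.61% × £10,285.00 = £3,755.19
Solidarity Surcharge: 7.1% × £29,350.00 = £2,083.85
Total: £3,755.19 + £2,083.85 = £5,839.04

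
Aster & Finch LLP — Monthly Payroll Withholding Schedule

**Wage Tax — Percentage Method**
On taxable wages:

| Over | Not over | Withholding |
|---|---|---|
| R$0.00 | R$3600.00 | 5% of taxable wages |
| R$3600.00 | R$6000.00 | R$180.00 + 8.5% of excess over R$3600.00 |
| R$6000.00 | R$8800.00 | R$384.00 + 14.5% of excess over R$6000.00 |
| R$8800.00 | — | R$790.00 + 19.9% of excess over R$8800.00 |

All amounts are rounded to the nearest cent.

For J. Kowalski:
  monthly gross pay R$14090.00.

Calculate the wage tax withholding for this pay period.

Wage Tax: taxable = R$14090.00
  R$790.00 + 19.9% × (R$14090.00 − R$8800.00) = R$790.00 + 19.9% × R$5290.00 = R$1842.71

R$1842.71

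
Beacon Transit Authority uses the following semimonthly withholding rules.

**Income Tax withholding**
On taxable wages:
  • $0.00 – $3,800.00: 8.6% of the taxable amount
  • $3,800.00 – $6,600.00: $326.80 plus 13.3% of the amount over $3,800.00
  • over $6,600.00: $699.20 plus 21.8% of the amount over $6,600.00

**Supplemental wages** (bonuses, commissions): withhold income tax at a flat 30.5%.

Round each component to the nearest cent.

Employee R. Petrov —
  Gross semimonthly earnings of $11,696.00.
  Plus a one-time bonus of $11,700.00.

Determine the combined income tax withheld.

$5,378.63

Income Tax: taxable = $11,696.00
  $699.20 + 21.8% × ($11,696.00 − $6,600.00) = $699.20 + 21.8% × $5,096.00 = $1,810.13
Supplemental (30.5% flat on bonus): 30.5% × $11,700.00 = $3,568.50
Total income tax: $1,810.13 + $3,568.50 = $5,378.63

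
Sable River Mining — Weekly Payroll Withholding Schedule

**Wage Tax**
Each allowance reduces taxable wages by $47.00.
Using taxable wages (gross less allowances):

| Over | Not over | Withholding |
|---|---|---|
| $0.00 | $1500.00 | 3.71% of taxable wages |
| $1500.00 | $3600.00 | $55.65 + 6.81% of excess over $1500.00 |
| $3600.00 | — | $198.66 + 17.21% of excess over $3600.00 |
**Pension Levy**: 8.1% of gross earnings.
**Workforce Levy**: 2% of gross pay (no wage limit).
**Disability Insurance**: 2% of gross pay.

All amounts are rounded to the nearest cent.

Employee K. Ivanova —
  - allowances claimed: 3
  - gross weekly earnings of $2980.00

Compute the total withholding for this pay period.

$507.42

Wage Tax: taxable = $2980.00 − 3×$47.00 = $2839.00
  $55.65 + 6.81% × ($2839.00 − $1500.00) = $55.65 + 6.81% × $1339.00 = $146.84
Pension Levy: 8.1% × $2980.00 = $241.38
Workforce Levy: 2% × $2980.00 = $59.60
Disability Insurance: 2% × $2980.00 = $59.60
Total: $146.84 + $241.38 + $59.60 + $59.60 = $507.42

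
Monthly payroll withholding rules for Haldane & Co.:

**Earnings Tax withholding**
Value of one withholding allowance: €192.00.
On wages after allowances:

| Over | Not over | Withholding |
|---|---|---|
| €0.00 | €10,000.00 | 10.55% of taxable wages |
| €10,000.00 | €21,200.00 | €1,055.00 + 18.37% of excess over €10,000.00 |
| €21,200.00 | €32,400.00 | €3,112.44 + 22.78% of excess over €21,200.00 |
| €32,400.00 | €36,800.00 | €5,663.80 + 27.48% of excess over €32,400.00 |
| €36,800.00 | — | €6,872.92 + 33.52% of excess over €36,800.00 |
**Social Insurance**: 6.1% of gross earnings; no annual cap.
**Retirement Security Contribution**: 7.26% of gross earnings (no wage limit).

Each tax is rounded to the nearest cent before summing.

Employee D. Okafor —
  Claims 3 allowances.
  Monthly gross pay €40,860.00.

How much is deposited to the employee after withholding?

€27,360.34

Earnings Tax: taxable = €40,860.00 − 3×€192.00 = €40,284.00
  €6,872.92 + 33.52% × (€40,284.00 − €36,800.00) = €6,872.92 + 33.52% × €3,484.00 = €8,040.76
Social Insurance: 6.1% × €40,860.00 = €2,492.46
Retirement Security Contribution: 7.26% × €40,860.00 = €2,966.44
Total withheld: €8,040.76 + €2,492.46 + €2,966.44 = €13,499.66
Net pay: €40,860.00 − €13,499.66 = €27,360.34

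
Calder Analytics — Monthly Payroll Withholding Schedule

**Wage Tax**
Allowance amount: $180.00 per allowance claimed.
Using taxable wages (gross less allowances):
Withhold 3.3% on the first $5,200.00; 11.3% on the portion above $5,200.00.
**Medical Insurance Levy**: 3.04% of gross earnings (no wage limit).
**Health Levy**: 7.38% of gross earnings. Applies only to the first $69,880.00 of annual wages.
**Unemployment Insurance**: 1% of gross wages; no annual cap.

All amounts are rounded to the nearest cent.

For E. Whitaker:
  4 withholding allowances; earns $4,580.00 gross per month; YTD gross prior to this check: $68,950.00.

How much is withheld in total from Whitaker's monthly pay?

$381.04

Wage Tax: taxable = $4,580.00 − 4×$180.00 = $3,860.00
  3.3% × $3,860.00 = $127.38
Medical Insurance Levy: 3.04% × $4,580.00 = $139.23
Health Levy: cap $69,880.00 − YTD $68,950.00 = $930.00 subject; 7.38% × $930.00 = $68.63
Unemployment Insurance: 1% × $4,580.00 = $45.80
Total: $127.38 + $139.23 + $68.63 + $45.80 = $381.04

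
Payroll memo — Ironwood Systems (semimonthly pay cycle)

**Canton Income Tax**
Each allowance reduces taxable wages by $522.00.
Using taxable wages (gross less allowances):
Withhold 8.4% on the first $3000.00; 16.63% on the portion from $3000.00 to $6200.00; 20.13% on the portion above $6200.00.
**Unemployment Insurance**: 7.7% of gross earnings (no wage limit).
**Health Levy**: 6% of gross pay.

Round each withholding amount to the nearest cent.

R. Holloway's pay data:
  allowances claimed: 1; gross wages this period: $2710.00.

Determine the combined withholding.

Canton Income Tax: taxable = $2710.00 − 1×$522.00 = $2188.00
  8.4% × $2188.00 = $183.79
Unemployment Insurance: 7.7% × $2710.00 = $208.67
Health Levy: 6% × $2710.00 = $162.60
Total: $183.79 + $208.67 + $162.60 = $555.06

$555.06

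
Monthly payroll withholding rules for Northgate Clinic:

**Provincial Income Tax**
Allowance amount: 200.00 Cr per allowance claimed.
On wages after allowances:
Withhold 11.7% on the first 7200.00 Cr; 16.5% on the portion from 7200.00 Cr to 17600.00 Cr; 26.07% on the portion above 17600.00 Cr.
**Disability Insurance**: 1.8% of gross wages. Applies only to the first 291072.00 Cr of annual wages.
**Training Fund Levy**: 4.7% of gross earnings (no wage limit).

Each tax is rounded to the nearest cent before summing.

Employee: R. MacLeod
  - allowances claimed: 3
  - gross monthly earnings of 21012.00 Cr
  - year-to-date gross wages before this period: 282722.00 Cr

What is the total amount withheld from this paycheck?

4429.35 Cr

Provincial Income Tax: taxable = 21012.00 Cr − 3×200.00 Cr = 20412.00 Cr
  2558.40 Cr + 26.07% × (20412.00 Cr − 17600.00 Cr) = 2558.40 Cr + 26.07% × 2812.00 Cr = 3291.49 Cr
Disability Insurance: cap 291072.00 Cr − YTD 282722.00 Cr = 8350.00 Cr subject; 1.8% × 8350.00 Cr = 150.30 Cr
Training Fund Levy: 4.7% × 21012.00 Cr = 987.56 Cr
Total: 3291.49 Cr + 150.30 Cr + 987.56 Cr = 4429.35 Cr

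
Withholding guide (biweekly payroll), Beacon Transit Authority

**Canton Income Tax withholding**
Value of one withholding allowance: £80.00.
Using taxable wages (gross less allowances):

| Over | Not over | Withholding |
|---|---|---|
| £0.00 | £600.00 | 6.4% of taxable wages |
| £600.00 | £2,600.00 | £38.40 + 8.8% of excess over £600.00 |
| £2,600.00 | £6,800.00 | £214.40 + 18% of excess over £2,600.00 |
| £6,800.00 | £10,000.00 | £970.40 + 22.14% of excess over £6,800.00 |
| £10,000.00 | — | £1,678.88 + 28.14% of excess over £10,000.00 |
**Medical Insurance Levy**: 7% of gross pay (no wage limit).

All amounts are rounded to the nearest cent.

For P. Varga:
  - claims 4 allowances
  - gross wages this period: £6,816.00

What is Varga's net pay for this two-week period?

Canton Income Tax: taxable = £6,816.00 − 4×£80.00 = £6,496.00
  £214.40 + 18% × (£6,496.00 − £2,600.00) = £214.40 + 18% × £3,896.00 = £915.68
Medical Insurance Levy: 7% × £6,816.00 = £477.12
Total withheld: £915.68 + £477.12 = £1,392.80
Net pay: £6,816.00 − £1,392.80 = £5,423.20

£5,423.20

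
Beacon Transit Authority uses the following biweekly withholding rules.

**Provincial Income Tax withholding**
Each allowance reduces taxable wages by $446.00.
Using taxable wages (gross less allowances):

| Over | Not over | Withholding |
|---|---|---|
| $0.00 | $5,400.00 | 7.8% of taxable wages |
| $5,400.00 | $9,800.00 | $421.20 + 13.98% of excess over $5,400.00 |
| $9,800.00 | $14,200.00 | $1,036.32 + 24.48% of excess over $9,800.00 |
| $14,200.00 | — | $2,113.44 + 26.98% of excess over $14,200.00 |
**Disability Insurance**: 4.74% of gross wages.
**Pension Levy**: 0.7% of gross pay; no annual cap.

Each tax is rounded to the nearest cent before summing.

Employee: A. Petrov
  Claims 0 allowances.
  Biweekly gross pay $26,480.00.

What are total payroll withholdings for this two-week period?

Provincial Income Tax: taxable = $26,480.00
  $2,113.44 + 26.98% × ($26,480.00 − $14,200.00) = $2,113.44 + 26.98% × $12,280.00 = $5,426.58
Disability Insurance: 4.74% × $26,480.00 = $1,255.15
Pension Levy: 0.7% × $26,480.00 = $185.36
Total: $5,426.58 + $1,255.15 + $185.36 = $6,867.09

$6,867.09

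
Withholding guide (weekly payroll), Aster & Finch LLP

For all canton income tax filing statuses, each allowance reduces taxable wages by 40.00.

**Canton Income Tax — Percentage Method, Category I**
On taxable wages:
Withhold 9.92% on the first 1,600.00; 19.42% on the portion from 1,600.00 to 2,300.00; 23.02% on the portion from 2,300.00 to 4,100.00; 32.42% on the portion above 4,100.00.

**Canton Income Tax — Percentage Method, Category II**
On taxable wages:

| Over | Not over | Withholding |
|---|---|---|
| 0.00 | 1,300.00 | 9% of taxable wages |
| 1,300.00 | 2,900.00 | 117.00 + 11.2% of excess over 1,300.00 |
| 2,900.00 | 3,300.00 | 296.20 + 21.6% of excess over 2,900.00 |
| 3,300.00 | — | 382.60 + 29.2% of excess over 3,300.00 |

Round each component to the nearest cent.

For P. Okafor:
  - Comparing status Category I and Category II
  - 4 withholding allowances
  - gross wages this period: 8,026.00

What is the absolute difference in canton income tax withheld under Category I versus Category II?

214.09

Canton Income Tax (Category I): taxable = 8,026.00 − 4×40.00 = 7,866.00
  709.02 + 32.42% × (7,866.00 − 4,100.00) = 709.02 + 32.42% × 3,766.00 = 1,929.96
Canton Income Tax (Category II): taxable = 8,026.00 − 4×40.00 = 7,866.00
  382.60 + 29.2% × (7,866.00 − 3,300.00) = 382.60 + 29.2% × 4,566.00 = 1,715.87
Difference: |1,929.96 − 1,715.87| = 214.09 (higher under Category I)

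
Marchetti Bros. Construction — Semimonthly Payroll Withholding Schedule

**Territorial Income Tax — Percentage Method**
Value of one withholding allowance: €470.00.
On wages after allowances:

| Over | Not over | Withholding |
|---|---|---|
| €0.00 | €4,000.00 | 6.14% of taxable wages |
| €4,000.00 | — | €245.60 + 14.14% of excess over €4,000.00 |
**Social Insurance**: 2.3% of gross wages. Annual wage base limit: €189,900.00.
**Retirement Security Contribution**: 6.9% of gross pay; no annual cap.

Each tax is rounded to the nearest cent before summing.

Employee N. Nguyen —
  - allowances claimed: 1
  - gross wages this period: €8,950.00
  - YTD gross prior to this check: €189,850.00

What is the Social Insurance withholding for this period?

€1.15

Social Insurance: cap €189,900.00 − YTD €189,850.00 = €50.00 subject; 2.3% × €50.00 = €1.15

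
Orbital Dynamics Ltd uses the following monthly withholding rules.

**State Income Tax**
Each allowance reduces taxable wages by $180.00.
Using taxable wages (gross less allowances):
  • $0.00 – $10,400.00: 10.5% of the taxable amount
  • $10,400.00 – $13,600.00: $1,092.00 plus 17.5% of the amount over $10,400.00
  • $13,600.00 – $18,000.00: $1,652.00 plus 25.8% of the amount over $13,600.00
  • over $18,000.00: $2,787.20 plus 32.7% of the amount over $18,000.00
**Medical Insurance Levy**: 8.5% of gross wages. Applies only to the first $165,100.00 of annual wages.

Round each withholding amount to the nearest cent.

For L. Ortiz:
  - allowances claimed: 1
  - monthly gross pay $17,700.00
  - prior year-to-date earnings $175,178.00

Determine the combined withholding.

State Income Tax: taxable = $17,700.00 − 1×$180.00 = $17,520.00
  $1,652.00 + 25.8% × ($17,520.00 − $13,600.00) = $1,652.00 + 25.8% × $3,920.00 = $2,663.36
Medical Insurance Levy: YTD $175,178.00 ≥ cap $165,100.00 → $0.00
Total: $2,663.36 + $0.00 = $2,663.36

$2,663.36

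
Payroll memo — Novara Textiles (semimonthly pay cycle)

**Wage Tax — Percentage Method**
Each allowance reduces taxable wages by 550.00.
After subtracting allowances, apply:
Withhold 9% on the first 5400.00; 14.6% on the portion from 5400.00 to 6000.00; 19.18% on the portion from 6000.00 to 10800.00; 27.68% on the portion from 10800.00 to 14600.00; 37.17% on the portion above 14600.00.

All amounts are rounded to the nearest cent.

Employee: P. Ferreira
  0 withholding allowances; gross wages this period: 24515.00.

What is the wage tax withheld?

6231.49

Wage Tax: taxable = 24515.00
  2546.08 + 37.17% × (24515.00 − 14600.00) = 2546.08 + 37.17% × 9915.00 = 6231.49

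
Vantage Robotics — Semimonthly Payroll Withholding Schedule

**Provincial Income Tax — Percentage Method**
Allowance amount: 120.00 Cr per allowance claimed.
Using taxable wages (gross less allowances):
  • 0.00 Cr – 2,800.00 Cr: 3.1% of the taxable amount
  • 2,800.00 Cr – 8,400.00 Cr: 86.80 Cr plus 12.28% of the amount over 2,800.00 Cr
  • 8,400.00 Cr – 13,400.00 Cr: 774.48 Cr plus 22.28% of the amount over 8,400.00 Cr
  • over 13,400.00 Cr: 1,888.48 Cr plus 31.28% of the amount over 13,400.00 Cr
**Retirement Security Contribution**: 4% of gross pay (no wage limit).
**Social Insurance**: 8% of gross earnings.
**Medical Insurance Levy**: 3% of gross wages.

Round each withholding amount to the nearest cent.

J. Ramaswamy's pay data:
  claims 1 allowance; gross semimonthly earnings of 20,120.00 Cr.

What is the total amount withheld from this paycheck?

Provincial Income Tax: taxable = 20,120.00 Cr − 1×120.00 Cr = 20,000.00 Cr
  1,888.48 Cr + 31.28% × (20,000.00 Cr − 13,400.00 Cr) = 1,888.48 Cr + 31.28% × 6,600.00 Cr = 3,952.96 Cr
Retirement Security Contribution: 4% × 20,120.00 Cr = 804.80 Cr
Social Insurance: 8% × 20,120.00 Cr = 1,609.60 Cr
Medical Insurance Levy: 3% × 20,120.00 Cr = 603.60 Cr
Total: 3,952.96 Cr + 804.80 Cr + 1,609.60 Cr + 603.60 Cr = 6,970.96 Cr

6,970.96 Cr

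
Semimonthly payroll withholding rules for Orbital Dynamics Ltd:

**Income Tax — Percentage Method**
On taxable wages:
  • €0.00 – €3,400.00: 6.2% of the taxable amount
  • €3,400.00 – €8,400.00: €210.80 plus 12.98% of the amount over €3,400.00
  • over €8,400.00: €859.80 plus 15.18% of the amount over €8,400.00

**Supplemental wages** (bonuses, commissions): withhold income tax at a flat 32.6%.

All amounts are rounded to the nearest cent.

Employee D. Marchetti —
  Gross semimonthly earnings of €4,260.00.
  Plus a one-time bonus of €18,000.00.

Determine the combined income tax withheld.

Income Tax: taxable = €4,260.00
  €210.80 + 12.98% × (€4,260.00 − €3,400.00) = €210.80 + 12.98% × €860.00 = €322.43
Supplemental (32.6% flat on bonus): 32.6% × €18,000.00 = €5,868.00
Total income tax: €322.43 + €5,868.00 = €6,190.43

€6,190.43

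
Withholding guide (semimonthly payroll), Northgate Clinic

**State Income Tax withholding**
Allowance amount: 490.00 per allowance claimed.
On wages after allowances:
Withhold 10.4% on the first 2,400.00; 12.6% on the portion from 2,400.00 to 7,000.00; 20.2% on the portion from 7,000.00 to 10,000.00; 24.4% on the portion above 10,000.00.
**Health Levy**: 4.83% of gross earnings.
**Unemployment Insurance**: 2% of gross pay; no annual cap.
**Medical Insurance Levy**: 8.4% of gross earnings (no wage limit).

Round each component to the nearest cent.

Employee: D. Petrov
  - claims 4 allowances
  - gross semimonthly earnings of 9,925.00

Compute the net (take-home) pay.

7,389.29

State Income Tax: taxable = 9,925.00 − 4×490.00 = 7,965.00
  829.20 + 20.2% × (7,965.00 − 7,000.00) = 829.20 + 20.2% × 965.00 = 1,024.13
Health Levy: 4.83% × 9,925.00 = 479.38
Unemployment Insurance: 2% × 9,925.00 = 198.50
Medical Insurance Levy: 8.4% × 9,925.00 = 833.70
Total withheld: 1,024.13 + 479.38 + 198.50 + 833.70 = 2,535.71
Net pay: 9,925.00 − 2,535.71 = 7,389.29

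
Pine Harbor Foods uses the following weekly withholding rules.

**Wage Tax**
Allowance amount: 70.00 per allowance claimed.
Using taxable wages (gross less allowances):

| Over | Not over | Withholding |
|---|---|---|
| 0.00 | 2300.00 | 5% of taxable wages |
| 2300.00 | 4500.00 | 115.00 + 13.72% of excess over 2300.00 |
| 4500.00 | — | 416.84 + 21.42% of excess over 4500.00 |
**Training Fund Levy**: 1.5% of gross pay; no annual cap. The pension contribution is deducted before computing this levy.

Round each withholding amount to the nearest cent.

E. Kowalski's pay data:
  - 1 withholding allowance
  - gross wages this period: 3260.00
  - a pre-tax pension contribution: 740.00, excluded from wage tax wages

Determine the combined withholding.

Wage Tax: taxable = 3260.00 − 740.00 − 1×70.00 = 2450.00
  115.00 + 13.72% × (2450.00 − 2300.00) = 115.00 + 13.72% × 150.00 = 135.58
Training Fund Levy: 1.5% × 2520.00 = 37.80
Total: 135.58 + 37.80 = 173.38

173.38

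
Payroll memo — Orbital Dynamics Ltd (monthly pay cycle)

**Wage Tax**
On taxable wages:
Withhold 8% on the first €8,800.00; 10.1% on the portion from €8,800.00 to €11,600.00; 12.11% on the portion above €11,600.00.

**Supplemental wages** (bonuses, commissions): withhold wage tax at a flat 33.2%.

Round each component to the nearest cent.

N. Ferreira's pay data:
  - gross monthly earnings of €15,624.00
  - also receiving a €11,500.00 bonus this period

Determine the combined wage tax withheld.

€5,292.11

Wage Tax: taxable = €15,624.00
  €986.80 + 12.11% × (€15,624.00 − €11,600.00) = €986.80 + 12.11% × €4,024.00 = €1,474.11
Supplemental (33.2% flat on bonus): 33.2% × €11,500.00 = €3,818.00
Total wage tax: €1,474.11 + €3,818.00 = €5,292.11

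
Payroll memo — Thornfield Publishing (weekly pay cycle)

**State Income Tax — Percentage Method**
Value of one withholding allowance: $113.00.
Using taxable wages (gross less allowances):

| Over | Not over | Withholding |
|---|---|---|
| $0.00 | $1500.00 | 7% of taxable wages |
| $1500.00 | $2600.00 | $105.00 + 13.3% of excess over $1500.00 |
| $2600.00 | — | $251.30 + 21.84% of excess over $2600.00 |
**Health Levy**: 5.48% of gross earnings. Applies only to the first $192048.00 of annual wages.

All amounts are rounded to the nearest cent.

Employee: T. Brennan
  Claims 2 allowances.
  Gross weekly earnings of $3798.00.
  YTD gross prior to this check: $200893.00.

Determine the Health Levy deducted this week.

Health Levy: YTD $200893.00 ≥ cap $192048.00 → $0.00

$0.00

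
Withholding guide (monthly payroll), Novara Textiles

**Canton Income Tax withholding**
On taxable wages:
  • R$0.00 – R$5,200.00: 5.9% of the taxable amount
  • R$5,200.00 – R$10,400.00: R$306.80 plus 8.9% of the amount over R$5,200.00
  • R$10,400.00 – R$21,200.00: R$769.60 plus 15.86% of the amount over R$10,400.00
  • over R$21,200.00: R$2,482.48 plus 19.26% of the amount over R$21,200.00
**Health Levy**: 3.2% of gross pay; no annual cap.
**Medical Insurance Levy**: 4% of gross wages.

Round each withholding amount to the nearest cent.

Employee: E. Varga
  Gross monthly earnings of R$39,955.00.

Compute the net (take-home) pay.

R$30,983.55

Canton Income Tax: taxable = R$39,955.00
  R$2,482.48 + 19.26% × (R$39,955.00 − R$21,200.00) = R$2,482.48 + 19.26% × R$18,755.00 = R$6,094.69
Health Levy: 3.2% × R$39,955.00 = R$1,278.56
Medical Insurance Levy: 4% × R$39,955.00 = R$1,598.20
Total withheld: R$6,094.69 + R$1,278.56 + R$1,598.20 = R$8,971.45
Net pay: R$39,955.00 − R$8,971.45 = R$30,983.55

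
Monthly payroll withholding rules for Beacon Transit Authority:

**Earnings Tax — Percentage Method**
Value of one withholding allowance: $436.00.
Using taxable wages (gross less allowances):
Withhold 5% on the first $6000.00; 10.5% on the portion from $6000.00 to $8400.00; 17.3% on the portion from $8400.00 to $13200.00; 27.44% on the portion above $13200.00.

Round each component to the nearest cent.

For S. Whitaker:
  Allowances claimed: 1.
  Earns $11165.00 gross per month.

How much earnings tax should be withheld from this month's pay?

$954.92

Earnings Tax: taxable = $11165.00 − 1×$436.00 = $10729.00
  $552.00 + 17.3% × ($10729.00 − $8400.00) = $552.00 + 17.3% × $2329.00 = $954.92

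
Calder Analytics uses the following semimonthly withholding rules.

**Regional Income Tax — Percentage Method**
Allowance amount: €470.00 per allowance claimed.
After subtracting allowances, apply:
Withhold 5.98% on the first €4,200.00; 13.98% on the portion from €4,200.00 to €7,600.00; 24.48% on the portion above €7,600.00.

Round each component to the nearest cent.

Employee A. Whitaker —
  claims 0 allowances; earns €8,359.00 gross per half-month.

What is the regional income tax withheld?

€912.28

Regional Income Tax: taxable = €8,359.00
  €726.48 + 24.48% × (€8,359.00 − €7,600.00) = €726.48 + 24.48% × €759.00 = €912.28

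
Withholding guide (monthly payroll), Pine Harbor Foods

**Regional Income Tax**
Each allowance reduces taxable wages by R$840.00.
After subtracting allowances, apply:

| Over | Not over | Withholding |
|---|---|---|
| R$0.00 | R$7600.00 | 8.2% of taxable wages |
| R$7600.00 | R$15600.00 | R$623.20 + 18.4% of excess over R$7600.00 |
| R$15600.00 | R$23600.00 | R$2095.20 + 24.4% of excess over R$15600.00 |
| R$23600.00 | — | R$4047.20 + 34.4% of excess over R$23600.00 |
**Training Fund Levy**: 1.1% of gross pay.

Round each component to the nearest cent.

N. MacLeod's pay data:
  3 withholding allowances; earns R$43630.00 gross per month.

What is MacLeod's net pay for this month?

Regional Income Tax: taxable = R$43630.00 − 3×R$840.00 = R$41110.00
  R$4047.20 + 34.4% × (R$41110.00 − R$23600.00) = R$4047.20 + 34.4% × R$17510.00 = R$10070.64
Training Fund Levy: 1.1% × R$43630.00 = R$479.93
Total withheld: R$10070.64 + R$479.93 = R$10550.57
Net pay: R$43630.00 − R$10550.57 = R$33079.43

R$33079.43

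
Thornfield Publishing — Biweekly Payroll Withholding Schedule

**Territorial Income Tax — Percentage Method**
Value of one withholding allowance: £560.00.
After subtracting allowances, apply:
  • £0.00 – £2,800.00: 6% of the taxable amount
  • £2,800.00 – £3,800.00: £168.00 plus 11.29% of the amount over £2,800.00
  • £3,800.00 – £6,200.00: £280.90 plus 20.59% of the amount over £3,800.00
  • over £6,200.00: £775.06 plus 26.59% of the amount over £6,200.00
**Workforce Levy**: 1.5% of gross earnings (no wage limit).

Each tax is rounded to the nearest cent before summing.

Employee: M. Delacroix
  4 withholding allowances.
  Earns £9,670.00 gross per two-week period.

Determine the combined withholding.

£1,247.17

Territorial Income Tax: taxable = £9,670.00 − 4×£560.00 = £7,430.00
  £775.06 + 26.59% × (£7,430.00 − £6,200.00) = £775.06 + 26.59% × £1,230.00 = £1,102.12
Workforce Levy: 1.5% × £9,670.00 = £145.05
Total: £1,102.12 + £145.05 = £1,247.17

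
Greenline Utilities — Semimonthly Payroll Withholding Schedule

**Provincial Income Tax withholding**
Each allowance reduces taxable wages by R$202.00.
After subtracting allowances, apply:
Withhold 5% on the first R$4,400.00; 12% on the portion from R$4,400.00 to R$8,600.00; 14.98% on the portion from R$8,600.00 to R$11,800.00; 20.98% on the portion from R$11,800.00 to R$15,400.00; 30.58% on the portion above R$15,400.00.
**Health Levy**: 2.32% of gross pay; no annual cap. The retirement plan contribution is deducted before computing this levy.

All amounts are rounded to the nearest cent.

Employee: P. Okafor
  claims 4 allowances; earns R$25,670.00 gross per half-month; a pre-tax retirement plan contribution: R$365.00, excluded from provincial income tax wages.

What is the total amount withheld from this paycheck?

R$5,327.58

Provincial Income Tax: taxable = R$25,670.00 − R$365.00 − 4×R$202.00 = R$24,497.00
  R$1,958.64 + 30.58% × (R$24,497.00 − R$15,400.00) = R$1,958.64 + 30.58% × R$9,097.00 = R$4,740.50
Health Levy: 2.32% × R$25,305.00 = R$587.08
Total: R$4,740.50 + R$587.08 = R$5,327.58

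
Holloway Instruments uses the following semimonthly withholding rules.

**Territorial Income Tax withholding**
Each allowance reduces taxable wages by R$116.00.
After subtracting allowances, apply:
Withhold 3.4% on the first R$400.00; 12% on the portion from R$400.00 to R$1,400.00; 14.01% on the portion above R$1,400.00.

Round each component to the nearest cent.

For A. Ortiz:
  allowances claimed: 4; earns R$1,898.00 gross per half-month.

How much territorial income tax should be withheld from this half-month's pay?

Territorial Income Tax: taxable = R$1,898.00 − 4×R$116.00 = R$1,434.00
  R$133.60 + 14.01% × (R$1,434.00 − R$1,400.00) = R$133.60 + 14.01% × R$34.00 = R$138.36

R$138.36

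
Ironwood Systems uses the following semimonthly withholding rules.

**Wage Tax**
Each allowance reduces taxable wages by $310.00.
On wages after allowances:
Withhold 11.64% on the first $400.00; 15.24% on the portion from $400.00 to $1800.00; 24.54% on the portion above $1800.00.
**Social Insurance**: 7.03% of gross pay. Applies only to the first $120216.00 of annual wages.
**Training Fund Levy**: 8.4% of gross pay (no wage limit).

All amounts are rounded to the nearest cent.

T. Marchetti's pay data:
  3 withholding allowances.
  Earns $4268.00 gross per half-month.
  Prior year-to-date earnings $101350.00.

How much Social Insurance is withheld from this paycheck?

$300.04

Social Insurance: 7.03% × $4268.00 = $300.04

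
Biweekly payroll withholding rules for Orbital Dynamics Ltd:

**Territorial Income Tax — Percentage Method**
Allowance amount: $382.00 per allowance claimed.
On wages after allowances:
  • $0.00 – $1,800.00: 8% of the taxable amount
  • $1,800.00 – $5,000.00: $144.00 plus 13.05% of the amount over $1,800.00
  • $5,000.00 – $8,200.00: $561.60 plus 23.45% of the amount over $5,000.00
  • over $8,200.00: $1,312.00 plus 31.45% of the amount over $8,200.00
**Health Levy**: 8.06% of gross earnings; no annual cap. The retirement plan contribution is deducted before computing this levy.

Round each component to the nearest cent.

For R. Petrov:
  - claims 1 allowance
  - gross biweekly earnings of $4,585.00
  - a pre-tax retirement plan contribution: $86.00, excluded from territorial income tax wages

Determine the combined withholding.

$808.99

Territorial Income Tax: taxable = $4,585.00 − $86.00 − 1×$382.00 = $4,117.00
  $144.00 + 13.05% × ($4,117.00 − $1,800.00) = $144.00 + 13.05% × $2,317.00 = $446.37
Health Levy: 8.06% × $4,499.00 = $362.62
Total: $446.37 + $362.62 = $808.99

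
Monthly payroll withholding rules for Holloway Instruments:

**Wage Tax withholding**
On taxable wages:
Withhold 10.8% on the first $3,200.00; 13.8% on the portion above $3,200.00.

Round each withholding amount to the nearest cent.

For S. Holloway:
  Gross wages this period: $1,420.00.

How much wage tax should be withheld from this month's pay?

$153.36

Wage Tax: taxable = $1,420.00
  10.8% × $1,420.00 = $153.36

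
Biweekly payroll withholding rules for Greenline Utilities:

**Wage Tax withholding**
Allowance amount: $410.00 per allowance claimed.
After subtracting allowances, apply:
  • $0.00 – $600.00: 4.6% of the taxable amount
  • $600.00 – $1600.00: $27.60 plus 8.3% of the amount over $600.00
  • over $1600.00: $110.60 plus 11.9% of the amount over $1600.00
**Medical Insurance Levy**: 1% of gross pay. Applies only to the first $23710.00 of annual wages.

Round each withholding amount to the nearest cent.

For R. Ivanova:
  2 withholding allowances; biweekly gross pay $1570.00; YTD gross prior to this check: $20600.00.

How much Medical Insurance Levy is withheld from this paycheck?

Medical Insurance Levy: 1% × $1570.00 = $15.70

$15.70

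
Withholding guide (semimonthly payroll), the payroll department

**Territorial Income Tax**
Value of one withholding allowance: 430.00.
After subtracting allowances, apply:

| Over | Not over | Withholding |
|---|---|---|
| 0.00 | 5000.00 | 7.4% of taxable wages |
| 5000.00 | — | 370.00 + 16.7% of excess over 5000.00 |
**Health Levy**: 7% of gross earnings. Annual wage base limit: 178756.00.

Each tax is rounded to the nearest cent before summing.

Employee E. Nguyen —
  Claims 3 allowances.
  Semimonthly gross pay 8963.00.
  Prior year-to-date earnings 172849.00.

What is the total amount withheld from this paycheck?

Territorial Income Tax: taxable = 8963.00 − 3×430.00 = 7673.00
  370.00 + 16.7% × (7673.00 − 5000.00) = 370.00 + 16.7% × 2673.00 = 816.39
Health Levy: cap 178756.00 − YTD 172849.00 = 5907.00 subject; 7% × 5907.00 = 413.49
Total: 816.39 + 413.49 = 1229.88

1229.88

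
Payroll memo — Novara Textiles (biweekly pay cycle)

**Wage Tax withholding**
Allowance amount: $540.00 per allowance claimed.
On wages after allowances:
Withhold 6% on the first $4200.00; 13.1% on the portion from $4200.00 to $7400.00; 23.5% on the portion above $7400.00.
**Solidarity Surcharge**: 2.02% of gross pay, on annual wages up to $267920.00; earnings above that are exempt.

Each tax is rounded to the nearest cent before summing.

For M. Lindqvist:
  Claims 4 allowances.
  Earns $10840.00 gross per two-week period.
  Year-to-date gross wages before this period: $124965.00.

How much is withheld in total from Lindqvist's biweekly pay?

$1190.97

Wage Tax: taxable = $10840.00 − 4×$540.00 = $8680.00
  $671.20 + 23.5% × ($8680.00 − $7400.00) = $671.20 + 23.5% × $1280.00 = $972.00
Solidarity Surcharge: 2.02% × $10840.00 = $218.97
Total: $972.00 + $218.97 = $1190.97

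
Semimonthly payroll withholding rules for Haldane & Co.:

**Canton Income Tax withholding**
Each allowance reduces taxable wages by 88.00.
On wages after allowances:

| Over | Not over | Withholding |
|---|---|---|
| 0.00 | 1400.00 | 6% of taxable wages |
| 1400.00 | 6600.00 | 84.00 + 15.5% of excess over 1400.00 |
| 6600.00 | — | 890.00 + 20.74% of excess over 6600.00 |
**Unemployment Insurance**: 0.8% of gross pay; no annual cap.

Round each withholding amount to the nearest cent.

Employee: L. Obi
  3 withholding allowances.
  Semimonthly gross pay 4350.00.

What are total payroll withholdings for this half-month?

Canton Income Tax: taxable = 4350.00 − 3×88.00 = 4086.00
  84.00 + 15.5% × (4086.00 − 1400.00) = 84.00 + 15.5% × 2686.00 = 500.33
Unemployment Insurance: 0.8% × 4350.00 = 34.80
Total: 500.33 + 34.80 = 535.13

535.13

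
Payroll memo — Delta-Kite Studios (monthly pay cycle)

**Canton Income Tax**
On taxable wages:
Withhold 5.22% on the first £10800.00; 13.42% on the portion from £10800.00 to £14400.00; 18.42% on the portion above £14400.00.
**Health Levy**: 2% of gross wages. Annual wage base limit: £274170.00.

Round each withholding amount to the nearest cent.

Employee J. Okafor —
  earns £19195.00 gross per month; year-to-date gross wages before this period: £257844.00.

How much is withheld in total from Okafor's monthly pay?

Canton Income Tax: taxable = £19195.00
  £1046.88 + 18.42% × (£19195.00 − £14400.00) = £1046.88 + 18.42% × £4795.00 = £1930.12
Health Levy: cap £274170.00 − YTD £257844.00 = £16326.00 subject; 2% × £16326.00 = £326.52
Total: £1930.12 + £326.52 = £2256.64

£2256.64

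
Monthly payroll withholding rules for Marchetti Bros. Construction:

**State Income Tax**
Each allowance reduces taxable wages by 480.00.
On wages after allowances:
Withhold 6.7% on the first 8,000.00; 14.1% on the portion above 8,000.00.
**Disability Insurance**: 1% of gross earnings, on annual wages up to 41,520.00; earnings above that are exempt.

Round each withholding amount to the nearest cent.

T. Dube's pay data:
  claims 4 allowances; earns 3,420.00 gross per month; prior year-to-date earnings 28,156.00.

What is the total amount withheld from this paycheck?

State Income Tax: taxable = 3,420.00 − 4×480.00 = 1,500.00
  6.7% × 1,500.00 = 100.50
Disability Insurance: 1% × 3,420.00 = 34.20
Total: 100.50 + 34.20 = 134.70

134.70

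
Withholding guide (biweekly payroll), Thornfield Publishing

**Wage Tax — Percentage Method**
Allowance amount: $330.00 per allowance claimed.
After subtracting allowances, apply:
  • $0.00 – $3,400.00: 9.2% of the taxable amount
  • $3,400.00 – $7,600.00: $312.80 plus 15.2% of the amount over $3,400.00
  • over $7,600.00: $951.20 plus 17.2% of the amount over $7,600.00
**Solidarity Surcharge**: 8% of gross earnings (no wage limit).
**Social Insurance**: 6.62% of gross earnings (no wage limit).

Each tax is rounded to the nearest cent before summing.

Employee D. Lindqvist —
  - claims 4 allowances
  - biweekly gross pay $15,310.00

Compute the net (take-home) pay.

$11,021.40

Wage Tax: taxable = $15,310.00 − 4×$330.00 = $13,990.00
  $951.20 + 17.2% × ($13,990.00 − $7,600.00) = $951.20 + 17.2% × $6,390.00 = $2,050.28
Solidarity Surcharge: 8% × $15,310.00 = $1,224.80
Social Insurance: 6.62% × $15,310.00 = $1,013.52
Total withheld: $2,050.28 + $1,224.80 + $1,013.52 = $4,288.60
Net pay: $15,310.00 − $4,288.60 = $11,021.40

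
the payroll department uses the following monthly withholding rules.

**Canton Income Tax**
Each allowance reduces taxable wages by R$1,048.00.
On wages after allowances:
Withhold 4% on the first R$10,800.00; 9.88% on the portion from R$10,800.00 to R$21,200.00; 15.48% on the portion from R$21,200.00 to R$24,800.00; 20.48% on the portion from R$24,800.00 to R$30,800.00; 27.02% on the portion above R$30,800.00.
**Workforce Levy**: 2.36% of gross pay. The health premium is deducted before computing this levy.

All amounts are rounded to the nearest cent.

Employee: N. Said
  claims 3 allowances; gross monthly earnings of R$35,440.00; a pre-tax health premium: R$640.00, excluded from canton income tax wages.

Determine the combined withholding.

R$4,298.17

Canton Income Tax: taxable = R$35,440.00 − R$640.00 − 3×R$1,048.00 = R$31,656.00
  R$3,245.60 + 27.02% × (R$31,656.00 − R$30,800.00) = R$3,245.60 + 27.02% × R$856.00 = R$3,476.89
Workforce Levy: 2.36% × R$34,800.00 = R$821.28
Total: R$3,476.89 + R$821.28 = R$4,298.17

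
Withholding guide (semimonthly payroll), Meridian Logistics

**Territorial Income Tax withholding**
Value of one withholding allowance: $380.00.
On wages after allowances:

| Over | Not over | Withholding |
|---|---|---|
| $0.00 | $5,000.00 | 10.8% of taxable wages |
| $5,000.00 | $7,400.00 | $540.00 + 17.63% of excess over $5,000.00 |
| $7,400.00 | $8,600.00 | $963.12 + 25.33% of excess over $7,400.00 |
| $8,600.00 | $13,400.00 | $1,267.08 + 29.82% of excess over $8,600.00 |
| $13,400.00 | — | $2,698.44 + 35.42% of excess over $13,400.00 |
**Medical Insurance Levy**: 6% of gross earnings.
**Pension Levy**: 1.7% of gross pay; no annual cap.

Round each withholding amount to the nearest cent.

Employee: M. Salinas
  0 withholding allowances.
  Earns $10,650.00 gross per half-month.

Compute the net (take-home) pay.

$7,951.56

Territorial Income Tax: taxable = $10,650.00
  $1,267.08 + 29.82% × ($10,650.00 − $8,600.00) = $1,267.08 + 29.82% × $2,050.00 = $1,878.39
Medical Insurance Levy: 6% × $10,650.00 = $639.00
Pension Levy: 1.7% × $10,650.00 = $181.05
Total withheld: $1,878.39 + $639.00 + $181.05 = $2,698.44
Net pay: $10,650.00 − $2,698.44 = $7,951.56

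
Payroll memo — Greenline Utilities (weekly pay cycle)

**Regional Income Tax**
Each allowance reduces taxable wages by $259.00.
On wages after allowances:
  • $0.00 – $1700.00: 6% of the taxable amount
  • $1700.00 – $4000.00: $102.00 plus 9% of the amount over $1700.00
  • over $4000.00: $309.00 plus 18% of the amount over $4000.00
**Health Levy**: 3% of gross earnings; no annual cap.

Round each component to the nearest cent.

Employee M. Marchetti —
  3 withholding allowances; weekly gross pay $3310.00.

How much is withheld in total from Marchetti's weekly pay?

$276.27

Regional Income Tax: taxable = $3310.00 − 3×$259.00 = $2533.00
  $102.00 + 9% × ($2533.00 − $1700.00) = $102.00 + 9% × $833.00 = $176.97
Health Levy: 3% × $3310.00 = $99.30
Total: $176.97 + $99.30 = $276.27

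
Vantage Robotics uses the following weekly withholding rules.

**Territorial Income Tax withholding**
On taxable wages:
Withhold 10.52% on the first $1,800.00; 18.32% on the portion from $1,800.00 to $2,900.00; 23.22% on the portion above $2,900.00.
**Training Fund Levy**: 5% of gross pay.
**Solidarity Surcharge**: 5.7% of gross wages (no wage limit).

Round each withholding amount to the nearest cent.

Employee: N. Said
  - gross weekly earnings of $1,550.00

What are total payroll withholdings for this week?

$328.91

Territorial Income Tax: taxable = $1,550.00
  10.52% × $1,550.00 = $163.06
Training Fund Levy: 5% × $1,550.00 = $77.50
Solidarity Surcharge: 5.7% × $1,550.00 = $88.35
Total: $163.06 + $77.50 + $88.35 = $328.91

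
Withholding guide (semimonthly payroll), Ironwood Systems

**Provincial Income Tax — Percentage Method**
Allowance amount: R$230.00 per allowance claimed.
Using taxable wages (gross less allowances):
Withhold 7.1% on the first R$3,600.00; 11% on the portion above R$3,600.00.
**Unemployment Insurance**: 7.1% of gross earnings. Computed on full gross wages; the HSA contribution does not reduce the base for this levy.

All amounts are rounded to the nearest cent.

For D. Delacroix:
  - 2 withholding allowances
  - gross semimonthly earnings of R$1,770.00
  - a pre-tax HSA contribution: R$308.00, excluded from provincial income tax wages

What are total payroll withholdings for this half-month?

R$196.81

Provincial Income Tax: taxable = R$1,770.00 − R$308.00 − 2×R$230.00 = R$1,002.00
  7.1% × R$1,002.00 = R$71.14
Unemployment Insurance: 7.1% × R$1,770.00 = R$125.67
Total: R$71.14 + R$125.67 = R$196.81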